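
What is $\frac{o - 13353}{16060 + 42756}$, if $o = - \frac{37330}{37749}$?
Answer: $- \frac{504099727}{2220245184} \approx -0.22705$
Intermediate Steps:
$o = - \frac{37330}{37749}$ ($o = \left(-37330\right) \frac{1}{37749} = - \frac{37330}{37749} \approx -0.9889$)
$\frac{o - 13353}{16060 + 42756} = \frac{- \frac{37330}{37749} - 13353}{16060 + 42756} = - \frac{504099727}{37749 \cdot 58816} = \left(- \frac{504099727}{37749}\right) \frac{1}{58816} = - \frac{504099727}{2220245184}$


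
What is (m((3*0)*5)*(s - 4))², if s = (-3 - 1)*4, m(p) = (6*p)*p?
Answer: 0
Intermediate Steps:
m(p) = 6*p²
s = -16 (s = -4*4 = -16)
(m((3*0)*5)*(s - 4))² = ((6*((3*0)*5)²)*(-16 - 4))² = ((6*(0*5)²)*(-20))² = ((6*0²)*(-20))² = ((6*0)*(-20))² = (0*(-20))² = 0² = 0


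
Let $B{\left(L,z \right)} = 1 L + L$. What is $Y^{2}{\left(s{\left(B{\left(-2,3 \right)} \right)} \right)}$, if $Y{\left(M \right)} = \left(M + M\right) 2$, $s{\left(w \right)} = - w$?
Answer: $256$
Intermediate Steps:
$B{\left(L,z \right)} = 2 L$ ($B{\left(L,z \right)} = L + L = 2 L$)
$Y{\left(M \right)} = 4 M$ ($Y{\left(M \right)} = 2 M 2 = 4 M$)
$Y^{2}{\left(s{\left(B{\left(-2,3 \right)} \right)} \right)} = \left(4 \left(- 2 \left(-2\right)\right)\right)^{2} = \left(4 \left(\left(-1\right) \left(-4\right)\right)\right)^{2} = \left(4 \cdot 4\right)^{2} = 16^{2} = 256$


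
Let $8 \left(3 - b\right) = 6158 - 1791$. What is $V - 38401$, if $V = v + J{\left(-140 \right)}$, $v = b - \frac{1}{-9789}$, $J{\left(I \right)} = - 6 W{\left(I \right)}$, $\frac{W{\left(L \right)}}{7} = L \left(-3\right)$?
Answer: $- \frac{4431196411}{78312} \approx -56584.0$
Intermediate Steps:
$b = - \frac{4343}{8}$ ($b = 3 - \frac{6158 - 1791}{8} = 3 - \frac{4367}{8} = - \frac{4343}{8} \approx -542.88$)
$W{\left(L \right)} = - 21 L$ ($W{\left(L \right)} = 7 L \left(-3\right) = 7 \left(- 3 L\right) = - 21 L$)
$J{\left(I \right)} = 126 I$ ($J{\left(I \right)} = - 6 \left(- 21 I\right) = 126 I$)
$v = - \frac{42513619}{78312}$ ($v = - \frac{4343}{8} - \frac{1}{-9789} = - \frac{4343}{8} - - \frac{1}{9789} = - \frac{4343}{8} + \frac{1}{9789} = - \frac{42513619}{78312} \approx -542.88$)
$V = - \frac{1423937299}{78312}$ ($V = - \frac{42513619}{78312} + 126 \left(-140\right) = - \frac{42513619}{78312} - 17640 = - \frac{1423937299}{78312} \approx -18183.0$)
$V - 38401 = - \frac{1423937299}{78312} - 38401 = - \frac{4431196411}{78312}$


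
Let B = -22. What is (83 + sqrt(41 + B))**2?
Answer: (83 + sqrt(19))**2 ≈ 7631.6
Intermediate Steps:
(83 + sqrt(41 + B))**2 = (83 + sqrt(41 - 22))**2 = (83 + sqrt(19))**2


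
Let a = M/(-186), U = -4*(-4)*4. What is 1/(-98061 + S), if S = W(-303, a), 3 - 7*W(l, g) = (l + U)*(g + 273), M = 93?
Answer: -14/1242593 ≈ -1.1267e-5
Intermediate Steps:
U = 64 (U = 16*4 = 64)
a = -1/2 (a = 93/(-186) = 93*(-1/186) = -1/2 ≈ -0.50000)
W(l, g) = 3/7 - (64 + l)*(273 + g)/7 (W(l, g) = 3/7 - (l + 64)*(g + 273)/7 = 3/7 - (64 + l)*(273 + g)/7)
S = 130261/14 (S = -17469/7 - 39*(-303) - 64/7*(-1/2) - 1/7*(-1/2)*(-303) = -17469/7 + 11817 + 32/7 - 303/14 = 130261/14 ≈ 9304.4)
1/(-98061 + S) = 1/(-98061 + 130261/14) = 1/(-1242593/14) = -14/1242593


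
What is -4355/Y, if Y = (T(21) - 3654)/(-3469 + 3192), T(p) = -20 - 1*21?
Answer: -241267/739 ≈ -326.48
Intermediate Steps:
T(p) = -41 (T(p) = -20 - 21 = -41)
Y = 3695/277 (Y = (-41 - 3654)/(-3469 + 3192) = -3695/(-277) = -3695*(-1/277) = 3695/277 ≈ 13.339)
-4355/Y = -4355/3695/277 = -4355*277/3695 = -241267/739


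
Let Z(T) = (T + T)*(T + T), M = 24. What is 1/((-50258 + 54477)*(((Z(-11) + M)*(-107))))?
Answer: -1/229327964 ≈ -4.3606e-9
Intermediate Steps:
Z(T) = 4*T**2 (Z(T) = (2*T)*(2*T) = 4*T**2)
1/((-50258 + 54477)*(((Z(-11) + M)*(-107)))) = 1/((-50258 + 54477)*(((4*(-11)**2 + 24)*(-107)))) = 1/(4219*(((4*121 + 24)*(-107)))) = 1/(4219*(((484 + 24)*(-107)))) = 1/(4219*((508*(-107)))) = (1/4219)/(-54356) = (1/4219)*(-1/54356) = -1/229327964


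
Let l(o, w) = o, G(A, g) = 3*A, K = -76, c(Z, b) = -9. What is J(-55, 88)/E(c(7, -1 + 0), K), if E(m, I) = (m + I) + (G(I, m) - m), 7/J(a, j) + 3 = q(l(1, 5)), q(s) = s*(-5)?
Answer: 7/2432 ≈ 0.0028783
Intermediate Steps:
q(s) = -5*s
J(a, j) = -7/8 (J(a, j) = 7/(-3 - 5*1) = 7/(-3 - 5) = 7/(-8) = 7*(-1/8) = -7/8)
E(m, I) = 4*I (E(m, I) = (m + I) + (3*I - m) = (I + m) + (-m + 3*I) = 4*I)
J(-55, 88)/E(c(7, -1 + 0), K) = -7/(8*(4*(-76))) = -7/8/(-304) = -7/8*(-1/304) = 7/2432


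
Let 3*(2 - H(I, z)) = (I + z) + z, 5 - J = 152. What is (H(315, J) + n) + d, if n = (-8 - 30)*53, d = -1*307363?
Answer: -309382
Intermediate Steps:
d = -307363
J = -147 (J = 5 - 1*152 = 5 - 152 = -147)
n = -2014 (n = -38*53 = -2014)
H(I, z) = 2 - 2*z/3 - I/3 (H(I, z) = 2 - ((I + z) + z)/3 = 2 - (I + 2*z)/3 = 2 + (-2*z/3 - I/3) = 2 - 2*z/3 - I/3)
(H(315, J) + n) + d = ((2 - 2/3*(-147) - 1/3*315) - 2014) - 307363 = ((2 + 98 - 105) - 2014) - 307363 = (-5 - 2014) - 307363 = -2019 - 307363 = -309382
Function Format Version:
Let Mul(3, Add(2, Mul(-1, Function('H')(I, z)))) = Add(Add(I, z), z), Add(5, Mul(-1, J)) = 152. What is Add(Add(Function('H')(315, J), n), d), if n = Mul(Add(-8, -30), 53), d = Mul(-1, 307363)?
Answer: -309382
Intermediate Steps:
d = -307363
J = -147 (J = Add(5, Mul(-1, 152)) = Add(5, -152) = -147)
n = -2014 (n = Mul(-38, 53) = -2014)
Function('H')(I, z) = Add(2, Mul(Rational(-2, 3), z), Mul(Rational(-1, 3), I)) (Function('H')(I, z) = Add(2, Mul(Rational(-1, 3), Add(Add(I, z), z))) = Add(2, Mul(Rational(-1, 3), Add(I, Mul(2, z)))) = Add(2, Add(Mul(Rational(-2, 3), z), Mul(Rational(-1, 3), I))) = Add(2, Mul(Rational(-2, 3), z), Mul(Rational(-1, 3), I)))
Add(Add(Function('H')(315, J), n), d) = Add(Add(Add(2, Mul(Rational(-2, 3), -147), Mul(Rational(-1, 3), 315)), -2014), -307363) = Add(Add(Add(2, 98, -105), -2014), -307363) = Add(Add(-5, -2014), -307363) = Add(-2019, -307363) = -309382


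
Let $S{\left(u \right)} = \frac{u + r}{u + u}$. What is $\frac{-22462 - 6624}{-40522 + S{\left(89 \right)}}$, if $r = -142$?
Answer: $\frac{5177308}{7212969} \approx 0.71778$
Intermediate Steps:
$S{\left(u \right)} = \frac{-142 + u}{2 u}$ ($S{\left(u \right)} = \frac{u - 142}{u + u} = \frac{-142 + u}{2 u}$)
$\frac{-22462 - 6624}{-40522 + S{\left(89 \right)}} = \frac{-22462 - 6624}{-40522 + \frac{-142 + 89}{2 \cdot 89}} = - \frac{29086}{-40522 + \frac{1}{2} \cdot \frac{1}{89} \left(-53\right)} = - \frac{29086}{-40522 - \frac{53}{178}} = - \frac{29086}{- \frac{7212969}{178}} = \left(-29086\right) \left(- \frac{178}{7212969}\right) = \frac{5177308}{7212969}$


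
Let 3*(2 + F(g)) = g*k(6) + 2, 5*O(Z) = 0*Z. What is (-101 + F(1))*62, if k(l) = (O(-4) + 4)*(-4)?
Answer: -20026/3 ≈ -6675.3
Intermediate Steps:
O(Z) = 0 (O(Z) = (0*Z)/5 = (1/5)*0 = 0)
k(l) = -16 (k(l) = (0 + 4)*(-4) = 4*(-4) = -16)
F(g) = -4/3 - 16*g/3 (F(g) = -2 + (g*(-16) + 2)/3 = -2 + (-16*g + 2)/3 = -2 + (2 - 16*g)/3 = -2 + (2/3 - 16*g/3) = -4/3 - 16*g/3)
(-101 + F(1))*62 = (-101 + (-4/3 - 16/3*1))*62 = (-101 + (-4/3 - 16/3))*62 = (-101 - 20/3)*62 = -323/3*62 = -20026/3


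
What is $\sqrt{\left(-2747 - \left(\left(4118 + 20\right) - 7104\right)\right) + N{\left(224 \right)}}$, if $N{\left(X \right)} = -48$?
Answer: $3 \sqrt{19} \approx 13.077$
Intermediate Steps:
$\sqrt{\left(-2747 - \left(\left(4118 + 20\right) - 7104\right)\right) + N{\left(224 \right)}} = \sqrt{\left(-2747 - \left(\left(4118 + 20\right) - 7104\right)\right) - 48} = \sqrt{\left(-2747 - \left(4138 - 7104\right)\right) - 48} = \sqrt{\left(-2747 - -2966\right) - 48} = \sqrt{\left(-2747 + 2966\right) - 48} = \sqrt{219 - 48} = \sqrt{171} = 3 \sqrt{19}$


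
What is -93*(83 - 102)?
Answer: 1767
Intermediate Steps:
-93*(83 - 102) = -93*(-19) = 1767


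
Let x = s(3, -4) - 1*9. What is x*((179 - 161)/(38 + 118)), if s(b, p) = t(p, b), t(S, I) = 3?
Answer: -9/13 ≈ -0.69231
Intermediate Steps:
s(b, p) = 3
x = -6 (x = 3 - 1*9 = 3 - 9 = -6)
x*((179 - 161)/(38 + 118)) = -6*(179 - 161)/(38 + 118) = -108/156 = -6*3/26 = -9/13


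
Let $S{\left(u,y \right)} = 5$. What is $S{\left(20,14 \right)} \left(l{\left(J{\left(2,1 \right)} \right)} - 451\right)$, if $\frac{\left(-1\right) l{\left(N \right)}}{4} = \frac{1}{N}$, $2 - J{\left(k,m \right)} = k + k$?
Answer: $-2245$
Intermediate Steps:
$J{\left(k,m \right)} = 2 - 2 k$ ($J{\left(k,m \right)} = 2 - \left(k + k\right) = 2 - 2 k$)
$l{\left(N \right)} = - \frac{4}{N}$
$S{\left(20,14 \right)} \left(l{\left(J{\left(2,1 \right)} \right)} - 451\right) = 5 \left(- \frac{4}{2 - 4} - 451\right) = 5 \left(- \frac{4}{-2} - 451\right) = 5 \left(\left(-4\right) \left(- \frac{1}{2}\right) - 451\right) = 5 \left(2 - 451\right) = 5 \left(-449\right) = -2245$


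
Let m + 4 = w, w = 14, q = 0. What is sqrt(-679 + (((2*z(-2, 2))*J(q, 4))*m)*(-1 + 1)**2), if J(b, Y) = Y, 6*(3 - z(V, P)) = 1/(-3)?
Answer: I*sqrt(679) ≈ 26.058*I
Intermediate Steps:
z(V, P) = 55/18 (z(V, P) = 3 - 1/6/(-3) = 3 - 1/6*(-1/3) = 3 + 1/18 = 55/18)
m = 10 (m = -4 + 14 = 10)
sqrt(-679 + (((2*z(-2, 2))*J(q, 4))*m)*(-1 + 1)**2) = sqrt(-679 + (((2*(55/18))*4)*10)*(-1 + 1)**2) = sqrt(-679 + (((55/9)*4)*10)*0**2) = sqrt(-679 + ((220/9)*10)*0) = sqrt(-679 + (2200/9)*0) = sqrt(-679 + 0) = sqrt(-679) = I*sqrt(679)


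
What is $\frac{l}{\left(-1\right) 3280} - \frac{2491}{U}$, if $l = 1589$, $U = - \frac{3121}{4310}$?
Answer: $\frac{35209809531}{10236880} \approx 3439.5$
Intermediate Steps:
$U = - \frac{3121}{4310}$ ($U = \left(-3121\right) \frac{1}{4310} = - \frac{3121}{4310} \approx -0.72413$)
$\frac{l}{\left(-1\right) 3280} - \frac{2491}{U} = \frac{1589}{\left(-1\right) 3280} - \frac{2491}{- \frac{3121}{4310}} = \frac{1589}{-3280} - - \frac{10736210}{3121} = 1589 \left(- \frac{1}{3280}\right) + \frac{10736210}{3121} = - \frac{1589}{3280} + \frac{10736210}{3121} = \frac{35209809531}{10236880}$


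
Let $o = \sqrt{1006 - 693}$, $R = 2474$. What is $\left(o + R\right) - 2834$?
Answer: $-360 + \sqrt{313} \approx -342.31$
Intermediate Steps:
$o = \sqrt{313} \approx 17.692$
$\left(o + R\right) - 2834 = \left(\sqrt{313} + 2474\right) - 2834 = \left(2474 + \sqrt{313}\right) - 2834 = -360 + \sqrt{313}$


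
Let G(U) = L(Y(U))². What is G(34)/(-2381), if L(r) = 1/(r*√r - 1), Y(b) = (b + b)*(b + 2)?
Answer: -14670139393/512422128598011614947661 - 58752*√17/512422128598011614947661 ≈ -2.8629e-14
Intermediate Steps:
Y(b) = 2*b*(2 + b) (Y(b) = (2*b)*(2 + b) = 2*b*(2 + b))
L(r) = 1/(-1 + r^(3/2)) (L(r) = 1/(r^(3/2) - 1) = 1/(-1 + r^(3/2)))
G(U) = (-1 + 2*√2*(U*(2 + U))^(3/2))⁻² (G(U) = (1/(-1 + (2*U*(2 + U))^(3/2)))² = (1/(-1 + 2*√2*(U*(2 + U))^(3/2)))² = (-1 + 2*√2*(U*(2 + U))^(3/2))⁻²)
G(34)/(-2381) = 1/((-1 + 2*√2*(34*(2 + 34))^(3/2))²*(-2381)) = -1/2381/(-1 + 2*√2*(34*36)^(3/2))² = -1/2381/(-1 + 2*√2*1224^(3/2))² = -1/2381/(-1 + 2*√2*(7344*√34))² = -1/2381/(-1 + 29376*√17)² = -1/(2381*(-1 + 29376*√17)²)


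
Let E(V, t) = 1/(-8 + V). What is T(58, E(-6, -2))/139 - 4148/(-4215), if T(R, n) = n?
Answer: 8067793/8202390 ≈ 0.98359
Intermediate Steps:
T(58, E(-6, -2))/139 - 4148/(-4215) = 1/(-8 - 6*139) - 4148/(-4215) = (1/139)/(-14) - 4148*(-1/4215) = -1/14*1/139 + 4148/4215 = -1/1946 + 4148/4215 = 8067793/8202390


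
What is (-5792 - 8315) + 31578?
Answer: 17471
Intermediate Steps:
(-5792 - 8315) + 31578 = -14107 + 31578 = 17471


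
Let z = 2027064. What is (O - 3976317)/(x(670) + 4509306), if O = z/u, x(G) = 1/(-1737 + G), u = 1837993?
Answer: -7798106317293039/8843373742831493 ≈ -0.88180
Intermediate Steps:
O = 2027064/1837993 ≈ 1.1029
(O - 3976317)/(x(670) + 4509306) = (2027064/1837993 - 3976317)/(1/(-1737 + 670) + 4509306) = -7308440784717/(1837993*(1/(-1067) + 4509306)) = -7308440784717/(1837993*(-1/1067 + 4509306)) = -7308440784717/(1837993*4811429501/1067) = -7308440784717/1837993*1067/4811429501 = -7798106317293039/8843373742831493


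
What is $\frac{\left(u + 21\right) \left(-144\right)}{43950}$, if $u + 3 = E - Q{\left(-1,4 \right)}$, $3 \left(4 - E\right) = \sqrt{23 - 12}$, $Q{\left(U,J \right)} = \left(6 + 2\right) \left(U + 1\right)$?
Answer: $- \frac{528}{7325} + \frac{8 \sqrt{11}}{7325} \approx -0.06846$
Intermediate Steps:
$Q{\left(U,J \right)} = 8 + 8 U$ ($Q{\left(U,J \right)} = 8 \left(1 + U\right) = 8 + 8 U$)
$E = 4 - \frac{\sqrt{11}}{3}$ ($E = 4 - \frac{\sqrt{23 - 12}}{3} = 4 - \frac{\sqrt{11}}{3} \approx 2.8945$)
$u = 1 - \frac{\sqrt{11}}{3}$ ($u = -3 - \left(4 - 8 + \frac{\sqrt{11}}{3}\right) = -3 + \left(\left(4 - \frac{\sqrt{11}}{3}\right) - \left(8 - 8\right)\right) = -3 + \left(\left(4 - \frac{\sqrt{11}}{3}\right) - 0\right) = -3 + \left(\left(4 - \frac{\sqrt{11}}{3}\right) + 0\right) = -3 + \left(4 - \frac{\sqrt{11}}{3}\right) = 1 - \frac{\sqrt{11}}{3} \approx -0.10554$)
$\frac{\left(u + 21\right) \left(-144\right)}{43950} = \frac{\left(\left(1 - \frac{\sqrt{11}}{3}\right) + 21\right) \left(-144\right)}{43950} = \left(22 - \frac{\sqrt{11}}{3}\right) \left(-144\right) \frac{1}{43950} = \left(-3168 + 48 \sqrt{11}\right) \frac{1}{43950} = - \frac{528}{7325} + \frac{8 \sqrt{11}}{7325}$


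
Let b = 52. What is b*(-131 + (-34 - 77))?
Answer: -12584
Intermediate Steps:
b*(-131 + (-34 - 77)) = 52*(-131 + (-34 - 77)) = 52*(-131 - 111) = 52*(-242) = -12584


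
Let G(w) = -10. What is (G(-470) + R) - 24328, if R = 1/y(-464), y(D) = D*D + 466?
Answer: -5251215555/215762 ≈ -24338.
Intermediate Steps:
y(D) = 466 + D² (y(D) = D² + 466 = 466 + D²)
R = 1/215762 (R = 1/(466 + (-464)²) = 1/(466 + 215296) = 1/215762 ≈ 4.6347e-6)
(G(-470) + R) - 24328 = (-10 + 1/215762) - 24328 = -2157619/215762 - 24328 = -5251215555/215762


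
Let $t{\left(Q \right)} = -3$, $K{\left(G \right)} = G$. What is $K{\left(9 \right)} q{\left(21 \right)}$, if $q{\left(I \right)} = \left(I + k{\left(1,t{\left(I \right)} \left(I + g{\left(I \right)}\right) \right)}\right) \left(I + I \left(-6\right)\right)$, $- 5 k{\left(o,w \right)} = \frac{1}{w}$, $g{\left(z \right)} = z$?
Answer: $- \frac{39693}{2} \approx -19847.0$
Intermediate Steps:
$k{\left(o,w \right)} = - \frac{1}{5 w}$
$q{\left(I \right)} = - 5 I \left(I + \frac{1}{30 I}\right)$ ($q{\left(I \right)} = \left(I - \frac{1}{5 \left(- 3 \left(I + I\right)\right)}\right) \left(I + I \left(-6\right)\right) = \left(I - \frac{1}{5 \left(- 3 \cdot 2 I\right)}\right) \left(I - 6 I\right) = \left(I - \frac{1}{5 \left(- 6 I\right)}\right) \left(- 5 I\right) = \left(I - \frac{\left(- \frac{1}{6}\right) \frac{1}{I}}{5}\right) \left(- 5 I\right) = \left(I + \frac{1}{30 I}\right) \left(- 5 I\right) = - 5 I \left(I + \frac{1}{30 I}\right)$)
$K{\left(9 \right)} q{\left(21 \right)} = 9 \left(- \frac{1}{6} - 5 \cdot 21^{2}\right) = 9 \left(- \frac{1}{6} - 2205\right) = 9 \left(- \frac{13231}{6}\right) = - \frac{39693}{2}$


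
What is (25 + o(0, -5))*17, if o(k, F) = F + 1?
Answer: 357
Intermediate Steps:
o(k, F) = 1 + F
(25 + o(0, -5))*17 = (25 + (1 - 5))*17 = (25 - 4)*17 = 21*17 = 357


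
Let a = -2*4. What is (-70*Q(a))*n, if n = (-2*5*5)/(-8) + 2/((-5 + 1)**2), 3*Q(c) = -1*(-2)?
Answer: -595/2 ≈ -297.50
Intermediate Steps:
a = -8
Q(c) = 2/3 (Q(c) = (-1*(-2))/3 = (1/3)*2 = 2/3)
n = 51/8 (n = -10*5*(-1/8) + 2/((-4)**2) = -50*(-1/8) + 2/16 = 25/4 + 2*(1/16) = 25/4 + 1/8 = 51/8 ≈ 6.3750)
(-70*Q(a))*n = -70*2/3*(51/8) = -140/3*51/8 = -595/2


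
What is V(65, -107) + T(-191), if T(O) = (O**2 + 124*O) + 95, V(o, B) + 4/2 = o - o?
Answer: 12890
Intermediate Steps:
V(o, B) = -2 (V(o, B) = -2 + (o - o) = -2 + 0 = -2)
T(O) = 95 + O**2 + 124*O
V(65, -107) + T(-191) = -2 + (95 + (-191)**2 + 124*(-191)) = -2 + (95 + 36481 - 23684) = -2 + 12892 = 12890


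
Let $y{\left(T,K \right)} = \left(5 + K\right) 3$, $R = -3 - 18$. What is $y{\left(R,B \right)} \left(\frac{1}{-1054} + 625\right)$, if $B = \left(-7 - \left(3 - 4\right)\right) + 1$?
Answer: $0$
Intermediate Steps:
$R = -21$
$B = -5$ ($B = \left(-7 - \left(3 - 4\right)\right) + 1 = \left(-7 - -1\right) + 1 = \left(-7 + 1\right) + 1 = -6 + 1 = -5$)
$y{\left(T,K \right)} = 15 + 3 K$
$y{\left(R,B \right)} \left(\frac{1}{-1054} + 625\right) = \left(15 + 3 \left(-5\right)\right) \left(\frac{1}{-1054} + 625\right) = \left(15 - 15\right) \left(- \frac{1}{1054} + 625\right) = 0 \cdot \frac{658749}{1054} = 0$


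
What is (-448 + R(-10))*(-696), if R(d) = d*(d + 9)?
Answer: 304848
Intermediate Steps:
R(d) = d*(9 + d)
(-448 + R(-10))*(-696) = (-448 - 10*(9 - 10))*(-696) = (-448 - 10*(-1))*(-696) = (-448 + 10)*(-696) = -438*(-696) = 304848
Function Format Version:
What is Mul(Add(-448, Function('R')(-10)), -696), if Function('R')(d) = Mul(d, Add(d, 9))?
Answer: 304848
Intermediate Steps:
Function('R')(d) = Mul(d, Add(9, d))
Mul(Add(-448, Function('R')(-10)), -696) = Mul(Add(-448, Mul(-10, Add(9, -10))), -696) = Mul(Add(-448, Mul(-10, -1)), -696) = Mul(Add(-448, 10), -696) = Mul(-438, -696) = 304848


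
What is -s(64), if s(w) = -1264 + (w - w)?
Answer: 1264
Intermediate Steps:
s(w) = -1264 (s(w) = -1264 + 0 = -1264)
-s(64) = -1*(-1264) = 1264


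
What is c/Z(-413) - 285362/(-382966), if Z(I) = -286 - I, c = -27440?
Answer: -5236173033/24318341 ≈ -215.32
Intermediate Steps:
c/Z(-413) - 285362/(-382966) = -27440/(-286 - 1*(-413)) - 285362/(-382966) = -27440/(-286 + 413) - 285362*(-1/382966) = -27440/127 + 142681/191483 = -5236173033/24318341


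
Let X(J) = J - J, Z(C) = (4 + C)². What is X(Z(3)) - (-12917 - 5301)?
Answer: 18218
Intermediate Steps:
X(J) = 0
X(Z(3)) - (-12917 - 5301) = 0 - (-12917 - 5301) = 0 - 1*(-18218) = 0 + 18218 = 18218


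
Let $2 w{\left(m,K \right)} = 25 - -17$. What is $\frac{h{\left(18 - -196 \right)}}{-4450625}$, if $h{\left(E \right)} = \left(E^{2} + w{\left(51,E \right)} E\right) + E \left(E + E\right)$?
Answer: $- \frac{141882}{4450625} \approx -0.031879$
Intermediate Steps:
$w{\left(m,K \right)} = 21$ ($w{\left(m,K \right)} = \frac{25 - -17}{2} = \frac{25 + 17}{2} = \frac{1}{2} \cdot 42 = 21$)
$h{\left(E \right)} = 3 E^{2} + 21 E$ ($h{\left(E \right)} = \left(E^{2} + 21 E\right) + E \left(E + E\right) = \left(E^{2} + 21 E\right) + E 2 E = \left(E^{2} + 21 E\right) + 2 E^{2} = 3 E^{2} + 21 E$)
$\frac{h{\left(18 - -196 \right)}}{-4450625} = \frac{3 \left(18 - -196\right) \left(7 + \left(18 - -196\right)\right)}{-4450625} = 3 \left(18 + 196\right) \left(7 + \left(18 + 196\right)\right) \left(- \frac{1}{4450625}\right) = 3 \cdot 214 \left(7 + 214\right) \left(- \frac{1}{4450625}\right) = 3 \cdot 214 \cdot 221 \left(- \frac{1}{4450625}\right) = 141882 \left(- \frac{1}{4450625}\right) = - \frac{141882}{4450625}$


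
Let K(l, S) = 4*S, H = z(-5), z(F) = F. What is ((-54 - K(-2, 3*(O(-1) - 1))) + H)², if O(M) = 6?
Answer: 14161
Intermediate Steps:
H = -5
((-54 - K(-2, 3*(O(-1) - 1))) + H)² = ((-54 - 4*3*(6 - 1)) - 5)² = ((-54 - 4*3*5) - 5)² = ((-54 - 4*15) - 5)² = ((-54 - 1*60) - 5)² = ((-54 - 60) - 5)² = (-114 - 5)² = (-119)² = 14161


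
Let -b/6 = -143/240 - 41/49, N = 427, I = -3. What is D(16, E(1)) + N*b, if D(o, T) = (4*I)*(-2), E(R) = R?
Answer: 1034387/280 ≈ 3694.2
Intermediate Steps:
b = 16847/1960 (b = -6*(-143/240 - 41/49) = -6*(-16847/11760) = 16847/1960 ≈ 8.5954)
D(o, T) = 24 (D(o, T) = (4*(-3))*(-2) = -12*(-2) = 24)
D(16, E(1)) + N*b = 24 + 427*(16847/1960) = 24 + 1027667/280 = 1034387/280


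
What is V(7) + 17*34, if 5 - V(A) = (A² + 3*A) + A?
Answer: 506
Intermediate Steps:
V(A) = 5 - A² - 4*A (V(A) = 5 - ((A² + 3*A) + A) = 5 - (A² + 4*A) = 5 + (-A² - 4*A) = 5 - A² - 4*A)
V(7) + 17*34 = (5 - 1*7² - 4*7) + 17*34 = (5 - 1*49 - 28) + 578 = (5 - 49 - 28) + 578 = -72 + 578 = 506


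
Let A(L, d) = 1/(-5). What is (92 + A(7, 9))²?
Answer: 210681/25 ≈ 8427.2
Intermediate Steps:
A(L, d) = -⅕
(92 + A(7, 9))² = (92 - ⅕)² = (459/5)² = 210681/25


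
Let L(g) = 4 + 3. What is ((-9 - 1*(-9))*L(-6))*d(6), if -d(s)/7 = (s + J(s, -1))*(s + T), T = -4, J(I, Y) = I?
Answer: 0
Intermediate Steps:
L(g) = 7
d(s) = -14*s*(-4 + s) (d(s) = -7*(s + s)*(s - 4) = -7*2*s*(-4 + s) = -14*s*(-4 + s))
((-9 - 1*(-9))*L(-6))*d(6) = ((-9 - 1*(-9))*7)*(14*6*(4 - 1*6)) = ((-9 + 9)*7)*(14*6*(4 - 6)) = (0*7)*(14*6*(-2)) = 0*(-168) = 0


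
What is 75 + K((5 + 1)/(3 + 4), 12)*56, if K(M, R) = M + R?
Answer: 795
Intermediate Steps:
75 + K((5 + 1)/(3 + 4), 12)*56 = 75 + ((5 + 1)/(3 + 4) + 12)*56 = 75 + (6/7 + 12)*56 = 75 + (90/7)*56 = 75 + 720 = 795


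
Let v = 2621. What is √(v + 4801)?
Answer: √7422 ≈ 86.151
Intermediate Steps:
√(v + 4801) = √(2621 + 4801) = √7422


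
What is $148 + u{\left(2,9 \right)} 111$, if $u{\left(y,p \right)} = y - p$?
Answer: $-629$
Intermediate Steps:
$148 + u{\left(2,9 \right)} 111 = 148 + \left(2 - 9\right) 111 = 148 - 777 = -629$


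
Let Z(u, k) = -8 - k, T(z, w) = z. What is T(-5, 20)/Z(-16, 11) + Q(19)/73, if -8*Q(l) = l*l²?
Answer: -127401/11096 ≈ -11.482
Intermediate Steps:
Q(l) = -l³/8 (Q(l) = -l*l²/8 = -l³/8)
T(-5, 20)/Z(-16, 11) + Q(19)/73 = -5/(-8 - 1*11) - ⅛*19³/73 = -5/(-8 - 11) - ⅛*6859*(1/73) = -5/(-19) - 6859/8*1/73 = -5*(-1/19) - 6859/584 = 5/19 - 6859/584 = -127401/11096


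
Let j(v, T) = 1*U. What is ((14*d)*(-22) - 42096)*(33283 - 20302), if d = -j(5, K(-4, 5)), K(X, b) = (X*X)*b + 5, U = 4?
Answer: -530455584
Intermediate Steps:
K(X, b) = 5 + b*X² (K(X, b) = X²*b + 5 = b*X² + 5 = 5 + b*X²)
j(v, T) = 4 (j(v, T) = 1*4 = 4)
d = -4 (d = -1*4 = -4)
((14*d)*(-22) - 42096)*(33283 - 20302) = ((14*(-4))*(-22) - 42096)*(33283 - 20302) = (-56*(-22) - 42096)*12981 = (1232 - 42096)*12981 = -40864*12981 = -530455584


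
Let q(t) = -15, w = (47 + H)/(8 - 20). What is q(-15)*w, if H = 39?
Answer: 215/2 ≈ 107.50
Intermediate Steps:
w = -43/6 (w = (47 + 39)/(8 - 20) = 86/(-12) = 86*(-1/12) = -43/6 ≈ -7.1667)
q(-15)*w = -15*(-43/6) = 215/2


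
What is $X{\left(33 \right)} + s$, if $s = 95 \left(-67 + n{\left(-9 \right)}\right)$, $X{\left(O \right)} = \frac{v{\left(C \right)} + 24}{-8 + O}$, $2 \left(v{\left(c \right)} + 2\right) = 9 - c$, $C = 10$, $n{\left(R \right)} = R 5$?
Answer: $- \frac{531957}{50} \approx -10639.0$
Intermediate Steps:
$n{\left(R \right)} = 5 R$
$v{\left(c \right)} = \frac{5}{2} - \frac{c}{2}$ ($v{\left(c \right)} = -2 + \frac{9 - c}{2} = -2 - \left(- \frac{9}{2} + \frac{c}{2}\right) = \frac{5}{2} - \frac{c}{2}$)
$X{\left(O \right)} = \frac{43}{2 \left(-8 + O\right)}$ ($X{\left(O \right)} = \frac{\left(\frac{5}{2} - 5\right) + 24}{-8 + O} = \frac{- \frac{5}{2} + 24}{-8 + O} = \frac{43}{2 \left(-8 + O\right)}$)
$s = -10640$ ($s = 95 \left(-67 + 5 \left(-9\right)\right) = 95 \left(-67 - 45\right) = 95 \left(-112\right) = -10640$)
$X{\left(33 \right)} + s = \frac{43}{2 \left(-8 + 33\right)} - 10640 = \frac{43}{2 \cdot 25} - 10640 = \frac{43}{2} \cdot \frac{1}{25} - 10640 = \frac{43}{50} - 10640 = - \frac{531957}{50}$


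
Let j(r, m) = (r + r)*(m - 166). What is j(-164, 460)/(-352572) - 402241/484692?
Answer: -7923257909/14240735652 ≈ -0.55638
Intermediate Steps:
j(r, m) = 2*r*(-166 + m) (j(r, m) = (2*r)*(-166 + m) = 2*r*(-166 + m))
j(-164, 460)/(-352572) - 402241/484692 = (2*(-164)*(-166 + 460))/(-352572) - 402241/484692 = (2*(-164)*294)*(-1/352572) - 402241*1/484692 = -96432*(-1/352572) - 402241/484692 = 8036/29381 - 402241/484692 = -7923257909/14240735652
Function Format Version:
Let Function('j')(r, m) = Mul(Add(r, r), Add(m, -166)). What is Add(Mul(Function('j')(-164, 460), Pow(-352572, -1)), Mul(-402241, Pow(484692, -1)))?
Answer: Rational(-7923257909, 14240735652) ≈ -0.55638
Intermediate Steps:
Function('j')(r, m) = Mul(2, r, Add(-166, m)) (Function('j')(r, m) = Mul(Mul(2, r), Add(-166, m)) = Mul(2, r, Add(-166, m)))
Add(Mul(Function('j')(-164, 460), Pow(-352572, -1)), Mul(-402241, Pow(484692, -1))) = Add(Mul(Mul(2, -164, Add(-166, 460)), Pow(-352572, -1)), Mul(-402241, Pow(484692, -1))) = Add(Mul(Mul(2, -164, 294), Rational(-1, 352572)), Mul(-402241, Rational(1, 484692))) = Add(Mul(-96432, Rational(-1, 352572)), Rational(-402241, 484692)) = Add(Rational(8036, 29381), Rational(-402241, 484692)) = Rational(-7923257909, 14240735652)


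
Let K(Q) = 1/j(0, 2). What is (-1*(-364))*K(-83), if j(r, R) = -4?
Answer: -91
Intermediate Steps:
K(Q) = -¼ (K(Q) = 1/(-4) = -¼)
(-1*(-364))*K(-83) = -1*(-364)*(-¼) = 364*(-¼) = -91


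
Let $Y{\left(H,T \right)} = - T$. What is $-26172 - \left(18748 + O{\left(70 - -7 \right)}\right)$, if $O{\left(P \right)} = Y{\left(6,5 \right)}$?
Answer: $-44915$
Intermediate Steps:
$O{\left(P \right)} = -5$ ($O{\left(P \right)} = \left(-1\right) 5 = -5$)
$-26172 - \left(18748 + O{\left(70 - -7 \right)}\right) = -26172 - 18743 = -44915$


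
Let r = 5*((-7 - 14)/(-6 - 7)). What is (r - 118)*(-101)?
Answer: 144329/13 ≈ 11102.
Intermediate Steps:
r = 105/13 (r = 5*(-21/(-13)) = 5*(-21*(-1/13)) = 5*(21/13) = 105/13 ≈ 8.0769)
(r - 118)*(-101) = (105/13 - 118)*(-101) = -1429/13*(-101) = 144329/13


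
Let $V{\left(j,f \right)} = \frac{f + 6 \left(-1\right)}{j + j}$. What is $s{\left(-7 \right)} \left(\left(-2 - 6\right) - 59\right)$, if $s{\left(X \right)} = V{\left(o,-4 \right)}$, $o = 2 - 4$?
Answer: $- \frac{335}{2} \approx -167.5$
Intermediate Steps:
$o = -2$
$V{\left(j,f \right)} = \frac{-6 + f}{2 j}$ ($V{\left(j,f \right)} = \frac{f - 6}{2 j} = \left(-6 + f\right) \frac{1}{2 j} = \frac{-6 + f}{2 j}$)
$s{\left(X \right)} = \frac{5}{2}$ ($s{\left(X \right)} = \frac{-6 - 4}{2 \left(-2\right)} = \frac{1}{2} \left(- \frac{1}{2}\right) \left(-10\right) = \frac{5}{2}$)
$s{\left(-7 \right)} \left(\left(-2 - 6\right) - 59\right) = \frac{5 \left(\left(-2 - 6\right) - 59\right)}{2} = \frac{5 \left(-8 - 59\right)}{2} = \frac{5}{2} \left(-67\right) = - \frac{335}{2}$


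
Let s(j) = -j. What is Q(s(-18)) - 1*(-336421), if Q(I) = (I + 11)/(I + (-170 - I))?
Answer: 57191541/170 ≈ 3.3642e+5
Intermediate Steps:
Q(I) = -11/170 - I/170 (Q(I) = (11 + I)/(-170) = (11 + I)*(-1/170) = -11/170 - I/170)
Q(s(-18)) - 1*(-336421) = (-11/170 - (-1)*(-18)/170) - 1*(-336421) = (-11/170 - 1/170*18) + 336421 = (-11/170 - 9/85) + 336421 = -29/170 + 336421 = 57191541/170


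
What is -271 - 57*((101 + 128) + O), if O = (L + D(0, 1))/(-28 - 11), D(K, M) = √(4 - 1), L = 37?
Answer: -172509/13 + 19*√3/13 ≈ -13267.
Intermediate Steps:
D(K, M) = √3
O = -37/39 - √3/39 (O = (37 + √3)/(-28 - 11) = (37 + √3)/(-39) = (37 + √3)*(-1/39) = -37/39 - √3/39 ≈ -0.99313)
-271 - 57*((101 + 128) + O) = -271 - 57*((101 + 128) + (-37/39 - √3/39)) = -271 - 57*(229 + (-37/39 - √3/39)) = -271 - 57*(8894/39 - √3/39) = -271 + (-168986/13 + 19*√3/13) = -172509/13 + 19*√3/13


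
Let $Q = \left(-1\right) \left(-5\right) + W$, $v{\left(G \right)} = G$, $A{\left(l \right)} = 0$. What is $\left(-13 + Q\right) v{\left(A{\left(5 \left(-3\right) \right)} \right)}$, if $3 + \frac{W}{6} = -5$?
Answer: $0$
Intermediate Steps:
$W = -48$ ($W = -18 + 6 \left(-5\right) = -18 - 30 = -48$)
$Q = -43$ ($Q = \left(-1\right) \left(-5\right) - 48 = 5 - 48 = -43$)
$\left(-13 + Q\right) v{\left(A{\left(5 \left(-3\right) \right)} \right)} = \left(-13 - 43\right) 0 = \left(-56\right) 0 = 0$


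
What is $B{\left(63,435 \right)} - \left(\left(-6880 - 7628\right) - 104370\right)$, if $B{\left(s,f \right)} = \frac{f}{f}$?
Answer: $118879$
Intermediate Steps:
$B{\left(s,f \right)} = 1$
$B{\left(63,435 \right)} - \left(\left(-6880 - 7628\right) - 104370\right) = 1 - \left(\left(-6880 - 7628\right) - 104370\right) = 1 - \left(-14508 - 104370\right) = 1 - -118878 = 1 + 118878 = 118879$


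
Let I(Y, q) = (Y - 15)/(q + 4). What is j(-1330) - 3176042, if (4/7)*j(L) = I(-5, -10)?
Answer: -19056217/6 ≈ -3.1760e+6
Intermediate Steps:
I(Y, q) = (-15 + Y)/(4 + q)
j(L) = 35/6 (j(L) = 7*((-15 - 5)/(4 - 10))/4 = 7*(-20/(-6))/4 = 7*(-1/6*(-20))/4 = (7/4)*(10/3) = 35/6)
j(-1330) - 3176042 = 35/6 - 3176042 = -19056217/6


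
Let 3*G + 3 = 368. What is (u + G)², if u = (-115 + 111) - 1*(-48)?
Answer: 247009/9 ≈ 27445.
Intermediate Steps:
u = 44 (u = -4 + 48 = 44)
G = 365/3 (G = -1 + (⅓)*368 = -1 + 368/3 = 365/3 ≈ 121.67)
(u + G)² = (44 + 365/3)² = (497/3)² = 247009/9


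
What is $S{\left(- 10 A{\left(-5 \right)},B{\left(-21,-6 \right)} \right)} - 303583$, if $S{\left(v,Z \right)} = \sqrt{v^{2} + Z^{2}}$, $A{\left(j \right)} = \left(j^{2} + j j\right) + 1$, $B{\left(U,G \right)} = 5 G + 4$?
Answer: $-303583 + 2 \sqrt{65194} \approx -3.0307 \cdot 10^{5}$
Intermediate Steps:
$B{\left(U,G \right)} = 4 + 5 G$
$A{\left(j \right)} = 1 + 2 j^{2}$ ($A{\left(j \right)} = \left(j^{2} + j^{2}\right) + 1 = 2 j^{2} + 1 = 1 + 2 j^{2}$)
$S{\left(v,Z \right)} = \sqrt{Z^{2} + v^{2}}$
$S{\left(- 10 A{\left(-5 \right)},B{\left(-21,-6 \right)} \right)} - 303583 = \sqrt{\left(4 + 5 \left(-6\right)\right)^{2} + \left(- 10 \left(1 + 2 \left(-5\right)^{2}\right)\right)^{2}} - 303583 = \sqrt{\left(4 - 30\right)^{2} + \left(- 10 \left(1 + 2 \cdot 25\right)\right)^{2}} - 303583 = \sqrt{\left(-26\right)^{2} + \left(- 10 \left(1 + 50\right)\right)^{2}} - 303583 = \sqrt{676 + \left(\left(-10\right) 51\right)^{2}} - 303583 = \sqrt{676 + \left(-510\right)^{2}} - 303583 = \sqrt{676 + 260100} - 303583 = \sqrt{260776} - 303583 = 2 \sqrt{65194} - 303583 = -303583 + 2 \sqrt{65194}$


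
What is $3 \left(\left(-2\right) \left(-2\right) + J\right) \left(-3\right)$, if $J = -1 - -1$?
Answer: $-36$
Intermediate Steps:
$J = 0$ ($J = -1 + 1 = 0$)
$3 \left(\left(-2\right) \left(-2\right) + J\right) \left(-3\right) = 3 \left(\left(-2\right) \left(-2\right) + 0\right) \left(-3\right) = 3 \left(4 + 0\right) \left(-3\right) = 3 \cdot 4 \left(-3\right) = 12 \left(-3\right) = -36$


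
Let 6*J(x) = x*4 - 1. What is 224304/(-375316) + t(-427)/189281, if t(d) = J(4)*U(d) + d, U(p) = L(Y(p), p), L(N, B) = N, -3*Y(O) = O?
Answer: -63724793119/106560281694 ≈ -0.59802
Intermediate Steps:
Y(O) = -O/3
U(p) = -p/3
J(x) = -⅙ + 2*x/3 (J(x) = (x*4 - 1)/6 = (4*x - 1)/6 = (-1 + 4*x)/6 = -⅙ + 2*x/3)
t(d) = d/6 (t(d) = (-⅙ + (⅔)*4)*(-d/3) + d = (-⅙ + 8/3)*(-d/3) + d = 5*(-d/3)/2 + d = -5*d/6 + d = d/6)
224304/(-375316) + t(-427)/189281 = 224304/(-375316) + ((⅙)*(-427))/189281 = 224304*(-1/375316) - 427/6*1/189281 = -56076/93829 - 427/1135686 = -63724793119/106560281694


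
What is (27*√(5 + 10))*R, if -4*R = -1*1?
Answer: 27*√15/4 ≈ 26.143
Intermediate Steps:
R = ¼ (R = -(-1)/4 = -¼*(-1) = ¼ ≈ 0.25000)
(27*√(5 + 10))*R = (27*√(5 + 10))*(¼) = (27*√15)*(¼) = 27*√15/4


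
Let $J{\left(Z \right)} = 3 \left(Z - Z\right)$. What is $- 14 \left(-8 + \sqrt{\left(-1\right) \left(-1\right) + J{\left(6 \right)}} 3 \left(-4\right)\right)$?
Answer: $280$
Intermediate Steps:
$J{\left(Z \right)} = 0$ ($J{\left(Z \right)} = 3 \cdot 0 = 0$)
$- 14 \left(-8 + \sqrt{\left(-1\right) \left(-1\right) + J{\left(6 \right)}} 3 \left(-4\right)\right) = - 14 \left(-8 + \sqrt{\left(-1\right) \left(-1\right) + 0} \cdot 3 \left(-4\right)\right) = - 14 \left(-8 + \sqrt{1 + 0} \cdot 3 \left(-4\right)\right) = - 14 \left(-8 + \sqrt{1} \cdot 3 \left(-4\right)\right) = - 14 \left(-8 + 1 \cdot 3 \left(-4\right)\right) = - 14 \left(-8 + 3 \left(-4\right)\right) = - 14 \left(-8 - 12\right) = \left(-14\right) \left(-20\right) = 280$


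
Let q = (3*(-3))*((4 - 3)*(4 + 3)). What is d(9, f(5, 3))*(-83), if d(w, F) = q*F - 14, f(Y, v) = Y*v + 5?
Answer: 105742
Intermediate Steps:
q = -63 (q = -9*7 = -63)
f(Y, v) = 5 + Y*v
d(w, F) = -14 - 63*F (d(w, F) = -63*F - 14 = -14 - 63*F)
d(9, f(5, 3))*(-83) = (-14 - 63*(5 + 5*3))*(-83) = (-14 - 63*(5 + 15))*(-83) = (-14 - 63*20)*(-83) = (-14 - 1260)*(-83) = -1274*(-83) = 105742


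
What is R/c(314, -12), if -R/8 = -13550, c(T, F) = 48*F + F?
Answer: -27100/147 ≈ -184.35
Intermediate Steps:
c(T, F) = 49*F
R = 108400 (R = -8*(-13550) = 108400)
R/c(314, -12) = 108400/((49*(-12))) = 108400/(-588) = 108400*(-1/588) = -27100/147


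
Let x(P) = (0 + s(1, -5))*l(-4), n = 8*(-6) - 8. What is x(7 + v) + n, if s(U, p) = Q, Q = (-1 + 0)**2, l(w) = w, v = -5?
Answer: -60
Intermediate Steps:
n = -56 (n = -48 - 8 = -56)
Q = 1 (Q = (-1)**2 = 1)
s(U, p) = 1
x(P) = -4 (x(P) = (0 + 1)*(-4) = 1*(-4) = -4)
x(7 + v) + n = -4 - 56 = -60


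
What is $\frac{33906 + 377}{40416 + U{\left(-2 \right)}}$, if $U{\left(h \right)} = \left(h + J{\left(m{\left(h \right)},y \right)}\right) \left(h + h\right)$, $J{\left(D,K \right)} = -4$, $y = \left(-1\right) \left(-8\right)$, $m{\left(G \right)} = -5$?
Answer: $\frac{34283}{40440} \approx 0.84775$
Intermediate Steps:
$y = 8$
$U{\left(h \right)} = 2 h \left(-4 + h\right)$ ($U{\left(h \right)} = \left(h - 4\right) \left(h + h\right) = \left(-4 + h\right) 2 h = 2 h \left(-4 + h\right)$)
$\frac{33906 + 377}{40416 + U{\left(-2 \right)}} = \frac{33906 + 377}{40416 + 2 \left(-2\right) \left(-4 - 2\right)} = \frac{34283}{40416 + 2 \left(-2\right) \left(-6\right)} = \frac{34283}{40416 + 24} = \frac{34283}{40440}$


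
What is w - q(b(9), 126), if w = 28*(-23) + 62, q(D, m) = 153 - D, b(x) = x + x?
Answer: -717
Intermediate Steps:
b(x) = 2*x
w = -582 (w = -644 + 62 = -582)
w - q(b(9), 126) = -582 - (153 - 2*9) = -582 - (153 - 1*18) = -582 - (153 - 18) = -582 - 1*135 = -582 - 135 = -717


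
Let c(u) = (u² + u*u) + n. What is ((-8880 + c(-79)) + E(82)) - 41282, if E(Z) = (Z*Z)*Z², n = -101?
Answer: 45174395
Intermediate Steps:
c(u) = -101 + 2*u² (c(u) = (u² + u*u) - 101 = (u² + u²) - 101 = 2*u² - 101 = -101 + 2*u²)
E(Z) = Z⁴ (E(Z) = Z²*Z² = Z⁴)
((-8880 + c(-79)) + E(82)) - 41282 = ((-8880 + (-101 + 2*(-79)²)) + 82⁴) - 41282 = ((-8880 + (-101 + 2*6241)) + 45212176) - 41282 = ((-8880 + (-101 + 12482)) + 45212176) - 41282 = ((-8880 + 12381) + 45212176) - 41282 = (3501 + 45212176) - 41282 = 45215677 - 41282 = 45174395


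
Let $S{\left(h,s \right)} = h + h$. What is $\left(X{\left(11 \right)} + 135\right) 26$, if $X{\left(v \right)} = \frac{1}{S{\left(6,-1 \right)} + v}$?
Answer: $\frac{80756}{23} \approx 3511.1$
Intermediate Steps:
$S{\left(h,s \right)} = 2 h$
$X{\left(v \right)} = \frac{1}{12 + v}$ ($X{\left(v \right)} = \frac{1}{2 \cdot 6 + v} = \frac{1}{12 + v}$)
$\left(X{\left(11 \right)} + 135\right) 26 = \left(\frac{1}{12 + 11} + 135\right) 26 = \left(\frac{1}{23} + 135\right) 26 = \frac{3106}{23} \cdot 26 = \frac{80756}{23}$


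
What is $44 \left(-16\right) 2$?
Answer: $-1408$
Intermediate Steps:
$44 \left(-16\right) 2 = \left(-704\right) 2 = -1408$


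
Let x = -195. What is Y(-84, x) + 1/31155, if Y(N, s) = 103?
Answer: 3208966/31155 ≈ 103.00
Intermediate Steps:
Y(-84, x) + 1/31155 = 103 + 1/31155 = 3208966/31155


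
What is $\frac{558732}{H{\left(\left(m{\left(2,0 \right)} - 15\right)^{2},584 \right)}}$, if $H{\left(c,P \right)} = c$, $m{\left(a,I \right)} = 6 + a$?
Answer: $\frac{558732}{49} \approx 11403.0$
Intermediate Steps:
$\frac{558732}{H{\left(\left(m{\left(2,0 \right)} - 15\right)^{2},584 \right)}} = \frac{558732}{\left(\left(6 + 2\right) - 15\right)^{2}} = \frac{558732}{\left(8 - 15\right)^{2}} = \frac{558732}{\left(-7\right)^{2}} = \frac{558732}{49}$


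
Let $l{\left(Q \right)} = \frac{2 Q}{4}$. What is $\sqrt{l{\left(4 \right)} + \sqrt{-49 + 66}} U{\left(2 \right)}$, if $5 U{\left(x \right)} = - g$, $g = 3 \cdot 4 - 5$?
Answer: $- \frac{7 \sqrt{2 + \sqrt{17}}}{5} \approx -3.4643$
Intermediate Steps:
$g = 7$ ($g = 12 - 5 = 7$)
$U{\left(x \right)} = - \frac{7}{5}$ ($U{\left(x \right)} = \frac{\left(-1\right) 7}{5} = \frac{1}{5} \left(-7\right) = - \frac{7}{5}$)
$l{\left(Q \right)} = \frac{Q}{2}$ ($l{\left(Q \right)} = 2 Q \frac{1}{4} = \frac{Q}{2}$)
$\sqrt{l{\left(4 \right)} + \sqrt{-49 + 66}} U{\left(2 \right)} = \sqrt{\frac{1}{2} \cdot 4 + \sqrt{-49 + 66}} \left(- \frac{7}{5}\right) = \sqrt{2 + \sqrt{17}} \left(- \frac{7}{5}\right) = - \frac{7 \sqrt{2 + \sqrt{17}}}{5}$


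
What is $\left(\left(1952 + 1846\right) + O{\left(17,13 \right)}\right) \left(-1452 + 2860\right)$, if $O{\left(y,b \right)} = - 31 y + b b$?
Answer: $4843520$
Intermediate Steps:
$O{\left(y,b \right)} = b^{2} - 31 y$ ($O{\left(y,b \right)} = - 31 y + b^{2} = b^{2} - 31 y$)
$\left(\left(1952 + 1846\right) + O{\left(17,13 \right)}\right) \left(-1452 + 2860\right) = \left(\left(1952 + 1846\right) + \left(13^{2} - 527\right)\right) \left(-1452 + 2860\right) = \left(3798 + \left(169 - 527\right)\right) 1408 = \left(3798 - 358\right) 1408 = 3440 \cdot 1408 = 4843520$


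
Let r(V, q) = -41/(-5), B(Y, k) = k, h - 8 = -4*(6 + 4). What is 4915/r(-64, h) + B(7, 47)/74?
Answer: 1820477/3034 ≈ 600.03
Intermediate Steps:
h = -32 (h = 8 - 4*(6 + 4) = 8 - 4*10 = 8 - 40 = -32)
r(V, q) = 41/5 (r(V, q) = -41*(-1/5) = 41/5)
4915/r(-64, h) + B(7, 47)/74 = 4915/(41/5) + 47/74 = 4915*(5/41) + 47*(1/74) = 24575/41 + 47/74 = 1820477/3034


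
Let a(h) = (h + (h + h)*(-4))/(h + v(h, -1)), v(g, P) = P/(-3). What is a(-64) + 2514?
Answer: 478830/191 ≈ 2507.0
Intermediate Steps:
v(g, P) = -P/3 (v(g, P) = P*(-⅓) = -P/3)
a(h) = -7*h/(⅓ + h) (a(h) = (h + (h + h)*(-4))/(h - ⅓*(-1)) = (h + (2*h)*(-4))/(h + ⅓) = (h - 8*h)/(⅓ + h) = (-7*h)/(⅓ + h) = -7*h/(⅓ + h))
a(-64) + 2514 = -21*(-64)/(1 + 3*(-64)) + 2514 = -21*(-64)/(1 - 192) + 2514 = -21*(-64)/(-191) + 2514 = -21*(-64)*(-1/191) + 2514 = -1344/191 + 2514 = 478830/191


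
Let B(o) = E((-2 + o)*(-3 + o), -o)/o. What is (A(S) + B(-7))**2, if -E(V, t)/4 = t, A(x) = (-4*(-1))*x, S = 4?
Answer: 400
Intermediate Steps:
A(x) = 4*x
E(V, t) = -4*t
B(o) = 4 (B(o) = (-(-4)*o)/o = (4*o)/o = 4)
(A(S) + B(-7))**2 = (4*4 + 4)**2 = (16 + 4)**2 = 20**2 = 400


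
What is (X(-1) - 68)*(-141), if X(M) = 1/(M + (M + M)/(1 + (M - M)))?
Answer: 9635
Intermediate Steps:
X(M) = 1/(3*M) (X(M) = 1/(M + (2*M)/(1 + 0)) = 1/(M + (2*M)/1) = 1/(M + (2*M)*1) = 1/(M + 2*M) = 1/(3*M))
(X(-1) - 68)*(-141) = ((⅓)/(-1) - 68)*(-141) = ((⅓)*(-1) - 68)*(-141) = (-⅓ - 68)*(-141) = -205/3*(-141) = 9635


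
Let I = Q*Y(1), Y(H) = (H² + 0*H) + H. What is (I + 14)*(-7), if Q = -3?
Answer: -56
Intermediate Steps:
Y(H) = H + H² (Y(H) = (H² + 0) + H = H² + H = H + H²)
I = -6 (I = -3*(1 + 1) = -3*2 = -6)
(I + 14)*(-7) = (-6 + 14)*(-7) = 8*(-7) = -56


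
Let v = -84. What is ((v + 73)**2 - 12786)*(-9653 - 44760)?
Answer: 689140645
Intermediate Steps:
((v + 73)**2 - 12786)*(-9653 - 44760) = ((-84 + 73)**2 - 12786)*(-9653 - 44760) = ((-11)**2 - 12786)*(-54413) = (121 - 12786)*(-54413) = -12665*(-54413) = 689140645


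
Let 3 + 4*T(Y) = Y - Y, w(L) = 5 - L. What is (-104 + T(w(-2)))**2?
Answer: 175561/16 ≈ 10973.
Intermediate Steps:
T(Y) = -3/4 (T(Y) = -3/4 + (Y - Y)/4 = -3/4 + (1/4)*0 = -3/4 + 0 = -3/4)
(-104 + T(w(-2)))**2 = (-104 - 3/4)**2 = (-419/4)**2 = 175561/16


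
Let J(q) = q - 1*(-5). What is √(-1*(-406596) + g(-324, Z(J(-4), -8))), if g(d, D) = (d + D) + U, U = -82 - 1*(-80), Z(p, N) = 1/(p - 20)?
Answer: 3*√16295939/19 ≈ 637.39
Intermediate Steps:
J(q) = 5 + q (J(q) = q + 5 = 5 + q)
Z(p, N) = 1/(-20 + p)
U = -2 (U = -82 + 80 = -2)
g(d, D) = -2 + D + d (g(d, D) = (d + D) - 2 = (D + d) - 2 = -2 + D + d)
√(-1*(-406596) + g(-324, Z(J(-4), -8))) = √(-1*(-406596) + (-2 + 1/(-20 + (5 - 4)) - 324)) = √(406596 + (-2 + 1/(-20 + 1) - 324)) = √(406596 + (-2 + 1/(-19) - 324)) = √(406596 + (-2 - 1/19 - 324)) = √(406596 - 6195/19) = √(7719129/19) = 3*√16295939/19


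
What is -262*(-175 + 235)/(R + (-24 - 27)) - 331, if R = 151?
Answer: -2441/5 ≈ -488.20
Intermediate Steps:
-262*(-175 + 235)/(R + (-24 - 27)) - 331 = -262*(-175 + 235)/(151 + (-24 - 27)) - 331 = -15720/(151 - 51) - 331 = -15720/100 - 331 = -262*⅗ - 331 = -786/5 - 331 = -2441/5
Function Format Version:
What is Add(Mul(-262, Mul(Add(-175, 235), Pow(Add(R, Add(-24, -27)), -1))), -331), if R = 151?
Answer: Rational(-2441, 5) ≈ -488.20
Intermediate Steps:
Add(Mul(-262, Mul(Add(-175, 235), Pow(Add(R, Add(-24, -27)), -1))), -331) = Add(Mul(-262, Mul(Add(-175, 235), Pow(Add(151, Add(-24, -27)), -1))), -331) = Add(Mul(-262, Mul(60, Pow(Add(151, -51), -1))), -331) = Add(Mul(-262, Mul(60, Pow(100, -1))), -331) = Add(Mul(-262, Mul(60, Rational(1, 100))), -331) = Add(Mul(-262, Rational(3, 5)), -331) = Add(Rational(-786, 5), -331) = Rational(-2441, 5)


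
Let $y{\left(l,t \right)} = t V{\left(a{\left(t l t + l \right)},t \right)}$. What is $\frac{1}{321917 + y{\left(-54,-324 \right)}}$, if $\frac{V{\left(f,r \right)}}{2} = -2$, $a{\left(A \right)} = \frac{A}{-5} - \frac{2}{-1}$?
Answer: $\frac{1}{323213} \approx 3.0939 \cdot 10^{-6}$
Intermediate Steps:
$a{\left(A \right)} = 2 - \frac{A}{5}$ ($a{\left(A \right)} = A \left(- \frac{1}{5}\right) - -2 = - \frac{A}{5} + 2 = 2 - \frac{A}{5}$)
$V{\left(f,r \right)} = -4$ ($V{\left(f,r \right)} = 2 \left(-2\right) = -4$)
$y{\left(l,t \right)} = - 4 t$ ($y{\left(l,t \right)} = t \left(-4\right) = - 4 t$)
$\frac{1}{321917 + y{\left(-54,-324 \right)}} = \frac{1}{321917 - -1296} = \frac{1}{321917 + 1296} = \frac{1}{323213}$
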